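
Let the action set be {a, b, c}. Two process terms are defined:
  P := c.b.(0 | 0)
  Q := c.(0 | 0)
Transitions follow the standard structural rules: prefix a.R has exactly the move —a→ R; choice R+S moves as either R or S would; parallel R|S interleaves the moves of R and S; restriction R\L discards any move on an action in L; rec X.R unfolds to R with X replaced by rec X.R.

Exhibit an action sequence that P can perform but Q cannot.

Reachable graph of P (3 states):
  p0 = c.b.(0 | 0) ⊢ --c--▸ p1
  p1 = b.(0 | 0) ⊢ --b--▸ p2
  p2 = 0 | 0 ⊢ stopped
Reachable graph of Q (2 states):
  q0 = c.(0 | 0) ⊢ --c--▸ q1
  q1 = 0 | 0 ⊢ stopped
Trace ⟨cb⟩ through P, begin at {p0}:
  after c @ step 1: {p1}
  after b @ step 2: {p2}
  — P admits the full trace.
Trace ⟨cb⟩ through Q, begin at {q0}:
  after c @ step 1: {q1}
  after b @ step 2: no successor for Q

cb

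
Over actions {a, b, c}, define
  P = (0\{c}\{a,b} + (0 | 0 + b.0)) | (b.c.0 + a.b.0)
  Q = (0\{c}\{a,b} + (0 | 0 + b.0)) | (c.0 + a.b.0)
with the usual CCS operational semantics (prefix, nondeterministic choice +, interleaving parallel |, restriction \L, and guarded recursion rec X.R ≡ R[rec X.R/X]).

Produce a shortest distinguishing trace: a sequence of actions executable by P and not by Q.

Reachable graph of P (8 states):
  p0 = (0\{c}\{a,b} + (0 | 0 + b.0)) | (b.c.0 + a.b.0) :: ··a··> p1, ··b··> p2, ··b··> p3
  p1 = (0\{c}\{a,b} + (0 | 0 + b.0)) | b.0 :: ··b··> p4, ··b··> p5
  p2 = (0\{c}\{a,b} + (0 | 0 + b.0)) | c.0 :: ··b··> p6, ··c··> p4
  p3 = 0 | (b.c.0 + a.b.0) :: ··a··> p5, ··b··> p6
  p4 = (0\{c}\{a,b} + (0 | 0 + b.0)) | 0 :: ··b··> p7
  p5 = 0 | b.0 :: ··b··> p7
  p6 = 0 | c.0 :: ··c··> p7
  p7 = 0 | 0 :: ·
Reachable graph of Q (6 states):
  q0 = (0\{c}\{a,b} + (0 | 0 + b.0)) | (c.0 + a.b.0) :: ··a··> q1, ··b··> q2, ··c··> q3
  q1 = (0\{c}\{a,b} + (0 | 0 + b.0)) | b.0 :: ··b··> q3, ··b··> q4
  q2 = 0 | (c.0 + a.b.0) :: ··a··> q4, ··c··> q5
  q3 = (0\{c}\{a,b} + (0 | 0 + b.0)) | 0 :: ··b··> q5
  q4 = 0 | b.0 :: ··b··> q5
  q5 = 0 | 0 :: ·
Executing bb from P (initial set {p0}):
  [1] b ⇒ {p2, p3}
  [2] b ⇒ {p6}
  — P admits the full trace.
Executing bb from Q (initial set {q0}):
  [1] b ⇒ {q2}
  [2] b ⇒ ∅ (Q stuck)

bb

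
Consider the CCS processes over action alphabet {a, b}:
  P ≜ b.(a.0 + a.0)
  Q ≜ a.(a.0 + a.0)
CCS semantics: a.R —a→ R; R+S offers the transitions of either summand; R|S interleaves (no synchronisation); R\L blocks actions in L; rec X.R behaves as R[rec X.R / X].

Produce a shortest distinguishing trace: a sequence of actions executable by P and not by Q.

Reachable graph of P (3 states):
  s0 = b.(a.0 + a.0) → -b-> s1
  s1 = a.0 + a.0 → -a-> s2
  s2 = 0 → (no moves)
Reachable graph of Q (3 states):
  t0 = a.(a.0 + a.0) → -a-> t1
  t1 = a.0 + a.0 → -a-> t2
  t2 = 0 → (no moves)
Trace ⟨b⟩ through P, begin at {s0}:
  [1] b ⇒ {s1}
  ✓ P
Trace ⟨b⟩ through Q, begin at {t0}:
  [1] b ⇒ no successor for Q

b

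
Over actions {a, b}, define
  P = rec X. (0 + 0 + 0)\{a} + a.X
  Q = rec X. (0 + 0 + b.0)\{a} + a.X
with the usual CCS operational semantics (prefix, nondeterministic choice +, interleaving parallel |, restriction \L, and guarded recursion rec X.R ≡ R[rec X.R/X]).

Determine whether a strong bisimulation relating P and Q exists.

NO

P's transition system — 1 states:
  m0 = rec X. (0 + 0 + 0)\{a} + a.X | --a--▸ m0
Q's transition system — 2 states:
  n0 = rec X. (0 + 0 + b.0)\{a} + a.X | --a--▸ n0, --b--▸ n1
  n1 = 0\{a} | deadlocked
Partition-refinement fixed point:
  B0 = {m0}
  B1 = {n0}
  B2 = {n1}
m0 ∈ B0, n0 ∈ B1 → different blocks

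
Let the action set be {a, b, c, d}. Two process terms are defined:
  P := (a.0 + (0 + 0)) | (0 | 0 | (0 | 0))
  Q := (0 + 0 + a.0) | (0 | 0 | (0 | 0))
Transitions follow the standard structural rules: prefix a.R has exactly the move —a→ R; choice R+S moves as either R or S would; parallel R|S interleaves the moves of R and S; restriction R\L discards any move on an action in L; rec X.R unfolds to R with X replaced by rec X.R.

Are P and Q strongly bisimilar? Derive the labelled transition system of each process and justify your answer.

P's transition system — 2 states:
  p0 = (a.0 + (0 + 0)) | (0 | 0 | (0 | 0)) | =a=> p1
  p1 = 0 | (0 | 0 | (0 | 0)) | ∅
Q's transition system — 2 states:
  q0 = (0 + 0 + a.0) | (0 | 0 | (0 | 0)) | =a=> q1
  q1 = 0 | (0 | 0 | (0 | 0)) | ∅
Coarsest stable partition (strong bisimilarity classes):
  B0 = {p0, q0}
  B1 = {p1, q1}
p0 ∈ B0, q0 ∈ B0 → same block

P ~ Q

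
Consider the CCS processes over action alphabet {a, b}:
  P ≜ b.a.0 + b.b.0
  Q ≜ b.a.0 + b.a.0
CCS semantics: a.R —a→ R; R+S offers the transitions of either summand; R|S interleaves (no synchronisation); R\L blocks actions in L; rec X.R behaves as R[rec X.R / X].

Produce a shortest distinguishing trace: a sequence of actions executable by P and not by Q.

bb

LTS(P): 4 reachable states
  p0 = b.a.0 + b.b.0 → -b-> p1, -b-> p2
  p1 = a.0 → -a-> p3
  p2 = b.0 → -b-> p3
  p3 = 0 → (no moves)
LTS(Q): 3 reachable states
  q0 = b.a.0 + b.a.0 → -b-> q1
  q1 = a.0 → -a-> q2
  q2 = 0 → (no moves)
Executing bb from P (initial set {p0}):
  [1] b ⇒ {p1, p2}
  [2] b ⇒ {p3}
  ✓ P
Executing bb from Q (initial set {q0}):
  [1] b ⇒ {q1}
  [2] b ⇒ ∅  — Q cannot continue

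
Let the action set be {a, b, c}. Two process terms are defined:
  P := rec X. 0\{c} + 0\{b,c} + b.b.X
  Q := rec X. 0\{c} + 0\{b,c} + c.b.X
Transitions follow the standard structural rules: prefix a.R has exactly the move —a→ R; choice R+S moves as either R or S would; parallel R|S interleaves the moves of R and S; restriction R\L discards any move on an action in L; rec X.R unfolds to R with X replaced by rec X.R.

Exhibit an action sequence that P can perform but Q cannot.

b

P's transition system — 2 states:
  u0 = rec X. 0\{c} + 0\{b,c} + b.b.X ⊢ —b→ u1
  u1 = b.(rec X. 0\{c} + 0\{b,c} + b.b.X) ⊢ —b→ u0
Q's transition system — 2 states:
  v0 = rec X. 0\{c} + 0\{b,c} + c.b.X ⊢ —c→ v1
  v1 = b.(rec X. 0\{c} + 0\{b,c} + c.b.X) ⊢ —b→ v0
Trace ⟨b⟩ through P, begin at {u0}:
  [1] b ⇒ {u1}
  P completes σ.
Trace ⟨b⟩ through Q, begin at {v0}:
  [1] b ⇒ ∅ (Q stuck)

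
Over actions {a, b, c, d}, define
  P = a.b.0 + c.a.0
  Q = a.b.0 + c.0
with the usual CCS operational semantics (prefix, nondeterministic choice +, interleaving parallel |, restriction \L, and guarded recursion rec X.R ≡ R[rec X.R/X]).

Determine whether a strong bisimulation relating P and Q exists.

P ≁ Q

Reachable graph of P (4 states):
  u0 = a.b.0 + c.a.0 → —a→ u1, —c→ u2
  u1 = b.0 → —b→ u3
  u2 = a.0 → —a→ u3
  u3 = 0 → (no moves)
Reachable graph of Q (3 states):
  v0 = a.b.0 + c.0 → —a→ v1, —c→ v2
  v1 = b.0 → —b→ v2
  v2 = 0 → (no moves)
Partition-refinement fixed point:
  B0 = {u0}
  B1 = {u1, v1}
  B2 = {u3, v2}
  B3 = {u2}
  B4 = {v0}
u0 ∈ B0, v0 ∈ B4 → different blocks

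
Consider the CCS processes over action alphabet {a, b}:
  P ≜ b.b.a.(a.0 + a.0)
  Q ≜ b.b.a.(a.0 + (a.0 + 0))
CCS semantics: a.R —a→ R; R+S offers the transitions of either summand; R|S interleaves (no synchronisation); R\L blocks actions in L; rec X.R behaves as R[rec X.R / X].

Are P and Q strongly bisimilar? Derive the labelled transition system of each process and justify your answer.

YES

LTS(P): 5 reachable states
  u0 = b.b.a.(a.0 + a.0) ⊢ --b--▸ u1
  u1 = b.a.(a.0 + a.0) ⊢ --b--▸ u2
  u2 = a.(a.0 + a.0) ⊢ --a--▸ u3
  u3 = a.0 + a.0 ⊢ --a--▸ u4
  u4 = 0 ⊢ ·
LTS(Q): 5 reachable states
  v0 = b.b.a.(a.0 + (a.0 + 0)) ⊢ --b--▸ v1
  v1 = b.a.(a.0 + (a.0 + 0)) ⊢ --b--▸ v2
  v2 = a.(a.0 + (a.0 + 0)) ⊢ --a--▸ v3
  v3 = a.0 + (a.0 + 0) ⊢ --a--▸ v4
  v4 = 0 ⊢ ·
Partition-refinement fixed point:
  B0 = {u0, v0}
  B1 = {u1, v1}
  B2 = {u2, v2}
  B3 = {u3, v3}
  B4 = {u4, v4}
u0 ∈ B0, v0 ∈ B0 → same block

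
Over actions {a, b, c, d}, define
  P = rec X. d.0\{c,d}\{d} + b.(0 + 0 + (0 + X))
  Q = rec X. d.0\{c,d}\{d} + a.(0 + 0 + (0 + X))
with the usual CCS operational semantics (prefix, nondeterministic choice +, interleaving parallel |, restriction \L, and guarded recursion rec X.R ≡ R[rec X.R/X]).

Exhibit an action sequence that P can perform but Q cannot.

b

Reachable graph of P (3 states):
  p0 = rec X. d.0\{c,d}\{d} + b.(0 + 0 + (0 + X)) has moves -b-> p1, -d-> p2
  p1 = 0 + 0 + (0 + (rec X. d.0\{c,d}\{d} + b.(0 + 0 + (0 + X)))) has moves -b-> p1, -d-> p2
  p2 = 0\{c,d}\{d} has moves deadlocked
Reachable graph of Q (3 states):
  q0 = rec X. d.0\{c,d}\{d} + a.(0 + 0 + (0 + X)) has moves -a-> q1, -d-> q2
  q1 = 0 + 0 + (0 + (rec X. d.0\{c,d}\{d} + a.(0 + 0 + (0 + X)))) has moves -a-> q1, -d-> q2
  q2 = 0\{c,d}\{d} has moves deadlocked
Trace ⟨b⟩ through P, begin at {p0}:
  after b @ step 1: {p1}
  ✓ P
Trace ⟨b⟩ through Q, begin at {q0}:
  after b @ step 1: ∅ (Q stuck)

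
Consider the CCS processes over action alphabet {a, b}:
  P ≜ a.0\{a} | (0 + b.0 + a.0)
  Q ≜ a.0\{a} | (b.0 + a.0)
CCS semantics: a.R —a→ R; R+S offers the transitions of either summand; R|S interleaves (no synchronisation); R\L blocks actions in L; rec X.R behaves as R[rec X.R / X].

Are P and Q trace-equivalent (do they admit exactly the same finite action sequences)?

traces(P) = traces(Q)

Reachable graph of P (4 states):
  m0 = a.0\{a} | (0 + b.0 + a.0) | ··a··> m1, ··a··> m2, ··b··> m2
  m1 = 0\{a} | (0 + b.0 + a.0) | ··a··> m3, ··b··> m3
  m2 = a.0\{a} | 0 | ··a··> m3
  m3 = 0\{a} | 0 | ∅
Reachable graph of Q (4 states):
  n0 = a.0\{a} | (b.0 + a.0) | ··a··> n1, ··a··> n2, ··b··> n2
  n1 = 0\{a} | (b.0 + a.0) | ··a··> n3, ··b··> n3
  n2 = a.0\{a} | 0 | ··a··> n3
  n3 = 0\{a} | 0 | ∅
Partition-refinement fixed point:
  B0 = {m0, n0}
  B1 = {m2, n2}
  B2 = {m3, n3}
  B3 = {m1, n1}
m0 ∈ B0, n0 ∈ B0 → same block
Bisimilar ⇒ trace-equivalent.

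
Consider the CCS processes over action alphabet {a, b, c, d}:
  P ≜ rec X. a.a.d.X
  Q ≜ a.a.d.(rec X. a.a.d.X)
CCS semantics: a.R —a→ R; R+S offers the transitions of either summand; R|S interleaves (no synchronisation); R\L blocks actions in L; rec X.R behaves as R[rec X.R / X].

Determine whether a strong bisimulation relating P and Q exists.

YES

P's transition system — 3 states:
  u0 = rec X. a.a.d.X has moves --a--▸ u1
  u1 = a.d.(rec X. a.a.d.X) has moves --a--▸ u2
  u2 = d.(rec X. a.a.d.X) has moves --d--▸ u0
Q's transition system — 4 states:
  v0 = a.a.d.(rec X. a.a.d.X) has moves --a--▸ v1
  v1 = a.d.(rec X. a.a.d.X) has moves --a--▸ v2
  v2 = d.(rec X. a.a.d.X) has moves --d--▸ v3
  v3 = rec X. a.a.d.X has moves --a--▸ v1
Bisimilarity quotient blocks:
  B0 = {u0, v0, v3}
  B1 = {u1, v1}
  B2 = {u2, v2}
u0 ∈ B0, v0 ∈ B0 → same block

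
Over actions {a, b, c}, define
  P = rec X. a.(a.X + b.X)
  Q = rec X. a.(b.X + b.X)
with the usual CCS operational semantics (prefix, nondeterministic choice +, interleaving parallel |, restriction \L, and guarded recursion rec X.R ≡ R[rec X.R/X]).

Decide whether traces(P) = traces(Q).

LTS(P): 2 reachable states
  m0 = rec X. a.(a.X + b.X) → -a-> m1
  m1 = a.(rec X. a.(a.X + b.X)) + b.(rec X. a.(a.X + b.X)) → -a-> m0, -b-> m0
LTS(Q): 2 reachable states
  n0 = rec X. a.(b.X + b.X) → -a-> n1
  n1 = b.(rec X. a.(b.X + b.X)) + b.(rec X. a.(b.X + b.X)) → -b-> n0
Run σ = ⟨aa⟩ on P: start {m0}
  [1] a ⇒ {m1}
  [2] a ⇒ {m0}
  P completes σ.
Run σ = ⟨aa⟩ on Q: start {n0}
  [1] a ⇒ {n1}
  [2] a ⇒ ∅ (Q stuck)

traces(P) ≠ traces(Q) — witness ⟨aa⟩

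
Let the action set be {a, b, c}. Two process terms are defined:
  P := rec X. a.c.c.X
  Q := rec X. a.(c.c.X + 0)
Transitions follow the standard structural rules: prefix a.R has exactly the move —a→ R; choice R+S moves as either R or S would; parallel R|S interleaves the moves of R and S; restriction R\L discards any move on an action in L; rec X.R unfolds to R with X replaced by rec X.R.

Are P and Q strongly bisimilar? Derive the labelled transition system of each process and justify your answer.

YES

Reachable graph of P (3 states):
  s0 = rec X. a.c.c.X ⊢ -a-> s1
  s1 = c.c.(rec X. a.c.c.X) ⊢ -c-> s2
  s2 = c.(rec X. a.c.c.X) ⊢ -c-> s0
Reachable graph of Q (3 states):
  t0 = rec X. a.(c.c.X + 0) ⊢ -a-> t1
  t1 = c.c.(rec X. a.(c.c.X + 0)) + 0 ⊢ -c-> t2
  t2 = c.(rec X. a.(c.c.X + 0)) ⊢ -c-> t0
Coarsest stable partition (strong bisimilarity classes):
  B0 = {s0, t0}
  B1 = {s1, t1}
  B2 = {s2, t2}
s0 ∈ B0, t0 ∈ B0 → same block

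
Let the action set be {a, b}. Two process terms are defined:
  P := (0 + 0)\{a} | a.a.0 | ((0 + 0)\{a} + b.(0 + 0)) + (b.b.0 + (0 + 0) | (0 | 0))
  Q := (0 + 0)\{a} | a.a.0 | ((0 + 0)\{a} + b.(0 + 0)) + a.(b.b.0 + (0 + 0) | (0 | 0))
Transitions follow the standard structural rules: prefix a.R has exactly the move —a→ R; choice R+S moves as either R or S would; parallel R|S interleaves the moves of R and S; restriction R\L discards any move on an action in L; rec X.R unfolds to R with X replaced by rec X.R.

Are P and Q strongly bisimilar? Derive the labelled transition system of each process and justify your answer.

P's transition system — 8 states:
  p0 = (0 + 0)\{a} | a.a.0 | ((0 + 0)\{a} + b.(0 + 0)) + (b.b.0 + (0 + 0) | (0 | 0)) has moves =a=> p1, =b=> p2, =b=> p3
  p1 = (0 + 0)\{a} | a.0 | ((0 + 0)\{a} + b.(0 + 0)) has moves =a=> p4, =b=> p5
  p2 = (0 + 0)\{a} | a.a.0 | (0 + 0) has moves =a=> p5
  p3 = b.0 has moves =b=> p6
  p4 = (0 + 0)\{a} | 0 | ((0 + 0)\{a} + b.(0 + 0)) has moves =b=> p7
  p5 = (0 + 0)\{a} | a.0 | (0 + 0) has moves =a=> p7
  p6 = 0 has moves deadlocked
  p7 = (0 + 0)\{a} | 0 | (0 + 0) has moves deadlocked
Q's transition system — 9 states:
  q0 = (0 + 0)\{a} | a.a.0 | ((0 + 0)\{a} + b.(0 + 0)) + a.(b.b.0 + (0 + 0) | (0 | 0)) has moves =a=> q1, =a=> q2, =b=> q3
  q1 = (0 + 0)\{a} | a.0 | ((0 + 0)\{a} + b.(0 + 0)) has moves =a=> q4, =b=> q5
  q2 = b.b.0 + (0 + 0) | (0 | 0) has moves =b=> q6
  q3 = (0 + 0)\{a} | a.a.0 | (0 + 0) has moves =a=> q5
  q4 = (0 + 0)\{a} | 0 | ((0 + 0)\{a} + b.(0 + 0)) has moves =b=> q7
  q5 = (0 + 0)\{a} | a.0 | (0 + 0) has moves =a=> q7
  q6 = b.0 has moves =b=> q8
  q7 = (0 + 0)\{a} | 0 | (0 + 0) has moves deadlocked
  q8 = 0 has moves deadlocked
Coarsest stable partition (strong bisimilarity classes):
  B0 = {p0}
  B1 = {p1, q1}
  B2 = {p3, p4, q4, q6}
  B3 = {p6, p7, q7, q8}
  B4 = {p5, q5}
  B5 = {p2, q3}
  B6 = {q0}
  B7 = {q2}
p0 ∈ B0, q0 ∈ B6 → different blocks

NO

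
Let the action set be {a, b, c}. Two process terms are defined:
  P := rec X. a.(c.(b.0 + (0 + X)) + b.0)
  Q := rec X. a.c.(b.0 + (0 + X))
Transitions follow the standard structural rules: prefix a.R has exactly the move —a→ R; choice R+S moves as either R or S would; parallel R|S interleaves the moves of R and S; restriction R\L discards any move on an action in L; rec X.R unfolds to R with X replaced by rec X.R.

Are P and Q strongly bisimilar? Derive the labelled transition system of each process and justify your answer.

P's transition system — 4 states:
  u0 = rec X. a.(c.(b.0 + (0 + X)) + b.0) ⊢ -a-> u1
  u1 = c.(b.0 + (0 + (rec X. a.(c.(b.0 + (0 + X)) + b.0)))) + b.0 ⊢ -b-> u2, -c-> u3
  u2 = 0 ⊢ (no moves)
  u3 = b.0 + (0 + (rec X. a.(c.(b.0 + (0 + X)) + b.0))) ⊢ -a-> u1, -b-> u2
Q's transition system — 4 states:
  v0 = rec X. a.c.(b.0 + (0 + X)) ⊢ -a-> v1
  v1 = c.(b.0 + (0 + (rec X. a.c.(b.0 + (0 + X))))) ⊢ -c-> v2
  v2 = b.0 + (0 + (rec X. a.c.(b.0 + (0 + X)))) ⊢ -a-> v1, -b-> v3
  v3 = 0 ⊢ (no moves)
Bisimilarity quotient blocks:
  B0 = {u0}
  B1 = {u1}
  B2 = {u3}
  B3 = {u2, v3}
  B4 = {v0}
  B5 = {v1}
  B6 = {v2}
u0 ∈ B0, v0 ∈ B4 → different blocks

not bisimilar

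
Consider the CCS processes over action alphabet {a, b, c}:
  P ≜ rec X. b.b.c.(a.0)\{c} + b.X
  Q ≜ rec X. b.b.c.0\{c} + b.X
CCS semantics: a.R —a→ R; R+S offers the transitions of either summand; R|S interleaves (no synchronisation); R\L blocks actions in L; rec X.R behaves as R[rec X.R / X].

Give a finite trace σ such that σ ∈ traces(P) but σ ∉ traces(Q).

bbca

P's transition system — 5 states:
  p0 = rec X. b.b.c.(a.0)\{c} + b.X :: --b--▸ p0, --b--▸ p1
  p1 = b.c.(a.0)\{c} :: --b--▸ p2
  p2 = c.(a.0)\{c} :: --c--▸ p3
  p3 = (a.0)\{c} :: --a--▸ p4
  p4 = 0\{c} :: ∅
Q's transition system — 4 states:
  q0 = rec X. b.b.c.0\{c} + b.X :: --b--▸ q0, --b--▸ q1
  q1 = b.c.0\{c} :: --b--▸ q2
  q2 = c.0\{c} :: --c--▸ q3
  q3 = 0\{c} :: ∅
Trace ⟨bbca⟩ through P, begin at {p0}:
  after b @ step 1: {p0, p1}
  after b @ step 2: {p0, p1, p2}
  after c @ step 3: {p3}
  after a @ step 4: {p4}
  ✓ P
Trace ⟨bbca⟩ through Q, begin at {q0}:
  after b @ step 1: {q0, q1}
  after b @ step 2: {q0, q1, q2}
  after c @ step 3: {q3}
  after a @ step 4: ∅  — Q cannot continue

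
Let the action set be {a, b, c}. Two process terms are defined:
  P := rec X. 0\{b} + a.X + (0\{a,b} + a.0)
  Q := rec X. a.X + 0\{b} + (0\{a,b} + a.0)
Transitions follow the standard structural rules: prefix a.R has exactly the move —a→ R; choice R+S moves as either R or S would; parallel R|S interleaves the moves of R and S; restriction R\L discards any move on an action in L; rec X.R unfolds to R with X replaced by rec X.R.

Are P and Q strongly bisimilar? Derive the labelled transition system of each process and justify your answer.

LTS(P): 2 reachable states
  u0 = rec X. 0\{b} + a.X + (0\{a,b} + a.0) ⊢ -a-> u0, -a-> u1
  u1 = 0 ⊢ (no moves)
LTS(Q): 2 reachable states
  v0 = rec X. a.X + 0\{b} + (0\{a,b} + a.0) ⊢ -a-> v0, -a-> v1
  v1 = 0 ⊢ (no moves)
Coarsest stable partition (strong bisimilarity classes):
  B0 = {u0, v0}
  B1 = {u1, v1}
u0 ∈ B0, v0 ∈ B0 → same block

P ~ Q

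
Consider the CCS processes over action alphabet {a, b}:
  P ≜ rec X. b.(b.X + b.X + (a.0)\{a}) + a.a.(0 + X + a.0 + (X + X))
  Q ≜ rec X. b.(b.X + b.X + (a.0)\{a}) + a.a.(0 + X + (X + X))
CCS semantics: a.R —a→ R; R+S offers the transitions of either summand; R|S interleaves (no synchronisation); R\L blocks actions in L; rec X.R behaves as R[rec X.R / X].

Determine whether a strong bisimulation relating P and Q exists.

Reachable graph of P (5 states):
  m0 = rec X. b.(b.X + b.X + (a.0)\{a}) + a.a.(0 + X + a.0 + (X + X)) has moves =a=> m1, =b=> m2
  m1 = a.(0 + (rec X. b.(b.X + b.X + (a.0)\{a}) + a.a.(0 + X + a.0 + (X + X))) + a.0 + ((rec X. b.(b.X + b.X + (a.0)\{a}) + a.a.(0 + X + a.0 + (X + X))) + (rec X. b.(b.X + b.X + (a.0)\{a}) + a.a.(0 + X + a.0 + (X + X))))) has moves =a=> m3
  m2 = b.(rec X. b.(b.X + b.X + (a.0)\{a}) + a.a.(0 + X + a.0 + (X + X))) + b.(rec X. b.(b.X + b.X + (a.0)\{a}) + a.a.(0 + X + a.0 + (X + X))) + (a.0)\{a} has moves =b=> m0
  m3 = 0 + (rec X. b.(b.X + b.X + (a.0)\{a}) + a.a.(0 + X + a.0 + (X + X))) + a.0 + ((rec X. b.(b.X + b.X + (a.0)\{a}) + a.a.(0 + X + a.0 + (X + X))) + (rec X. b.(b.X + b.X + (a.0)\{a}) + a.a.(0 + X + a.0 + (X + X)))) has moves =a=> m1, =a=> m4, =b=> m2
  m4 = 0 has moves (no moves)
Reachable graph of Q (4 states):
  n0 = rec X. b.(b.X + b.X + (a.0)\{a}) + a.a.(0 + X + (X + X)) has moves =a=> n1, =b=> n2
  n1 = a.(0 + (rec X. b.(b.X + b.X + (a.0)\{a}) + a.a.(0 + X + (X + X))) + ((rec X. b.(b.X + b.X + (a.0)\{a}) + a.a.(0 + X + (X + X))) + (rec X. b.(b.X + b.X + (a.0)\{a}) + a.a.(0 + X + (X + X))))) has moves =a=> n3
  n2 = b.(rec X. b.(b.X + b.X + (a.0)\{a}) + a.a.(0 + X + (X + X))) + b.(rec X. b.(b.X + b.X + (a.0)\{a}) + a.a.(0 + X + (X + X))) + (a.0)\{a} has moves =b=> n0
  n3 = 0 + (rec X. b.(b.X + b.X + (a.0)\{a}) + a.a.(0 + X + (X + X))) + ((rec X. b.(b.X + b.X + (a.0)\{a}) + a.a.(0 + X + (X + X))) + (rec X. b.(b.X + b.X + (a.0)\{a}) + a.a.(0 + X + (X + X)))) has moves =a=> n1, =b=> n2
Partition-refinement fixed point:
  B0 = {m0}
  B1 = {m1}
  B2 = {m3}
  B3 = {m4}
  B4 = {m2}
  B5 = {n0, n3}
  B6 = {n2}
  B7 = {n1}
m0 ∈ B0, n0 ∈ B5 → different blocks

NO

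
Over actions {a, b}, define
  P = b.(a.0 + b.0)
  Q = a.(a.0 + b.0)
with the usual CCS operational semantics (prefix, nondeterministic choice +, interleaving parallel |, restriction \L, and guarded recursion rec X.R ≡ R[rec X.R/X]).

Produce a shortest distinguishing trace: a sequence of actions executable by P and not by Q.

LTS(P): 3 reachable states
  u0 = b.(a.0 + b.0) | -b-> u1
  u1 = a.0 + b.0 | -a-> u2, -b-> u2
  u2 = 0 | ·
LTS(Q): 3 reachable states
  v0 = a.(a.0 + b.0) | -a-> v1
  v1 = a.0 + b.0 | -a-> v2, -b-> v2
  v2 = 0 | ·
Run σ = ⟨b⟩ on P: start {u0}
  after b @ step 1: {u1}
  ✓ P
Run σ = ⟨b⟩ on Q: start {v0}
  after b @ step 1: no successor for Q

b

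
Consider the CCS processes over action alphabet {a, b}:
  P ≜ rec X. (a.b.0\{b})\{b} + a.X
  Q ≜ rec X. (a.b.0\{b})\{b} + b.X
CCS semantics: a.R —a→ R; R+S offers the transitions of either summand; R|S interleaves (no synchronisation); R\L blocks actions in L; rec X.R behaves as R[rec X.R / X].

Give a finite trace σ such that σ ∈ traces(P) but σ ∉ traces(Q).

aa

P's transition system — 2 states:
  u0 = rec X. (a.b.0\{b})\{b} + a.X :: --a--▸ u0, --a--▸ u1
  u1 = (b.0\{b})\{b} :: deadlocked
Q's transition system — 2 states:
  v0 = rec X. (a.b.0\{b})\{b} + b.X :: --a--▸ v1, --b--▸ v0
  v1 = (b.0\{b})\{b} :: deadlocked
Executing aa from P (initial set {u0}):
  step 1 (a): {u0, u1}
  step 2 (a): {u0, u1}
  P completes σ.
Executing aa from Q (initial set {v0}):
  step 1 (a): {v1}
  step 2 (a): ∅ (Q stuck)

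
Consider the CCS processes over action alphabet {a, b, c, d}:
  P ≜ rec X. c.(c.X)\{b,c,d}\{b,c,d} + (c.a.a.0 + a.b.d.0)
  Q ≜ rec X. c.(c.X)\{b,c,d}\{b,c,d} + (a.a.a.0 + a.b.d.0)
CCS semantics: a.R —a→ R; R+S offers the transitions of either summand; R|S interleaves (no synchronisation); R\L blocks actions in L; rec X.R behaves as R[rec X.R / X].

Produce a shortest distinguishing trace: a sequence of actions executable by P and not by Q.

ca

Reachable graph of P (7 states):
  m0 = rec X. c.(c.X)\{b,c,d}\{b,c,d} + (c.a.a.0 + a.b.d.0) → —a→ m1, —c→ m2, —c→ m3
  m1 = b.d.0 → —b→ m4
  m2 = (c.(rec X. c.(c.X)\{b,c,d}\{b,c,d} + (c.a.a.0 + a.b.d.0)))\{b,c,d}\{b,c,d} → (no moves)
  m3 = a.a.0 → —a→ m5
  m4 = d.0 → —d→ m6
  m5 = a.0 → —a→ m6
  m6 = 0 → (no moves)
Reachable graph of Q (7 states):
  n0 = rec X. c.(c.X)\{b,c,d}\{b,c,d} + (a.a.a.0 + a.b.d.0) → —a→ n1, —a→ n2, —c→ n3
  n1 = a.a.0 → —a→ n4
  n2 = b.d.0 → —b→ n5
  n3 = (c.(rec X. c.(c.X)\{b,c,d}\{b,c,d} + (a.a.a.0 + a.b.d.0)))\{b,c,d}\{b,c,d} → (no moves)
  n4 = a.0 → —a→ n6
  n5 = d.0 → —d→ n6
  n6 = 0 → (no moves)
Run σ = ⟨ca⟩ on P: start {m0}
  step 1 (c): {m2, m3}
  step 2 (a): {m5}
  P completes σ.
Run σ = ⟨ca⟩ on Q: start {n0}
  step 1 (c): {n3}
  step 2 (a): ∅ (Q stuck)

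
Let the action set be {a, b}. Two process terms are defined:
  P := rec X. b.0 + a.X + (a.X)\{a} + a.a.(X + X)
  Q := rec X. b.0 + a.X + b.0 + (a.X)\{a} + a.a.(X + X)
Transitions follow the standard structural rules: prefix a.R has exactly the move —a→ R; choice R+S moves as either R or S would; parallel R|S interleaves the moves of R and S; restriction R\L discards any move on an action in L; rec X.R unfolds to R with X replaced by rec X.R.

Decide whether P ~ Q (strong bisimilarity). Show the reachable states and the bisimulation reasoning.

YES

Reachable graph of P (4 states):
  m0 = rec X. b.0 + a.X + (a.X)\{a} + a.a.(X + X) has moves =a=> m0, =a=> m1, =b=> m2
  m1 = a.((rec X. b.0 + a.X + (a.X)\{a} + a.a.(X + X)) + (rec X. b.0 + a.X + (a.X)\{a} + a.a.(X + X))) has moves =a=> m3
  m2 = 0 has moves ·
  m3 = (rec X. b.0 + a.X + (a.X)\{a} + a.a.(X + X)) + (rec X. b.0 + a.X + (a.X)\{a} + a.a.(X + X)) has moves =a=> m0, =a=> m1, =b=> m2
Reachable graph of Q (4 states):
  n0 = rec X. b.0 + a.X + b.0 + (a.X)\{a} + a.a.(X + X) has moves =a=> n0, =a=> n1, =b=> n2
  n1 = a.((rec X. b.0 + a.X + b.0 + (a.X)\{a} + a.a.(X + X)) + (rec X. b.0 + a.X + b.0 + (a.X)\{a} + a.a.(X + X))) has moves =a=> n3
  n2 = 0 has moves ·
  n3 = (rec X. b.0 + a.X + b.0 + (a.X)\{a} + a.a.(X + X)) + (rec X. b.0 + a.X + b.0 + (a.X)\{a} + a.a.(X + X)) has moves =a=> n0, =a=> n1, =b=> n2
Partition-refinement fixed point:
  B0 = {m0, m3, n0, n3}
  B1 = {m2, n2}
  B2 = {m1, n1}
m0 ∈ B0, n0 ∈ B0 → same block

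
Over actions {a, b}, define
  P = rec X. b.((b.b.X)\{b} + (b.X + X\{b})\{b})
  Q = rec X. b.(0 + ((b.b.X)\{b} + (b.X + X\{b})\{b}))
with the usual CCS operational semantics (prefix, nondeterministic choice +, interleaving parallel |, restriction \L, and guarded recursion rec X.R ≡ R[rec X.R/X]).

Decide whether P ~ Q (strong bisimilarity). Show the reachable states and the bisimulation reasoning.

P ~ Q

LTS(P): 2 reachable states
  m0 = rec X. b.((b.b.X)\{b} + (b.X + X\{b})\{b}) :: =b=> m1
  m1 = (b.b.(rec X. b.((b.b.X)\{b} + (b.X + X\{b})\{b})))\{b} + (b.(rec X. b.((b.b.X)\{b} + (b.X + X\{b})\{b})) + (rec X. b.((b.b.X)\{b} + (b.X + X\{b})\{b}))\{b})\{b} :: deadlocked
LTS(Q): 2 reachable states
  n0 = rec X. b.(0 + ((b.b.X)\{b} + (b.X + X\{b})\{b})) :: =b=> n1
  n1 = 0 + ((b.b.(rec X. b.(0 + ((b.b.X)\{b} + (b.X + X\{b})\{b}))))\{b} + (b.(rec X. b.(0 + ((b.b.X)\{b} + (b.X + X\{b})\{b}))) + (rec X. b.(0 + ((b.b.X)\{b} + (b.X + X\{b})\{b})))\{b})\{b}) :: deadlocked
Partition-refinement fixed point:
  B0 = {m0, n0}
  B1 = {m1, n1}
m0 ∈ B0, n0 ∈ B0 → same block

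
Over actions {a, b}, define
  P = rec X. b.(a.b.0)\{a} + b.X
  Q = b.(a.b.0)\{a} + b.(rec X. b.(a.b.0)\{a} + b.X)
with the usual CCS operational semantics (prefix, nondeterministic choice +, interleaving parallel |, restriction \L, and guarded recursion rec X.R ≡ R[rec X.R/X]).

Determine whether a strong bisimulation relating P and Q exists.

P ~ Q

LTS(P): 2 reachable states
  s0 = rec X. b.(a.b.0)\{a} + b.X has moves --b--▸ s0, --b--▸ s1
  s1 = (a.b.0)\{a} has moves stopped
LTS(Q): 3 reachable states
  t0 = b.(a.b.0)\{a} + b.(rec X. b.(a.b.0)\{a} + b.X) has moves --b--▸ t1, --b--▸ t2
  t1 = (a.b.0)\{a} has moves stopped
  t2 = rec X. b.(a.b.0)\{a} + b.X has moves --b--▸ t1, --b--▸ t2
Bisimilarity quotient blocks:
  B0 = {s0, t0, t2}
  B1 = {s1, t1}
s0 ∈ B0, t0 ∈ B0 → same block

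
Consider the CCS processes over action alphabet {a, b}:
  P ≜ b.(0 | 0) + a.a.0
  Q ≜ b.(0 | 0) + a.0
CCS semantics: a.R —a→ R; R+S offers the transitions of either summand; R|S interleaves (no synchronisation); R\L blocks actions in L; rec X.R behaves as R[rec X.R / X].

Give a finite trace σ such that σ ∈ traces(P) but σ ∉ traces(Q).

LTS(P): 4 reachable states
  s0 = b.(0 | 0) + a.a.0 | --a--▸ s1, --b--▸ s2
  s1 = a.0 | --a--▸ s3
  s2 = 0 | 0 | deadlocked
  s3 = 0 | deadlocked
LTS(Q): 3 reachable states
  t0 = b.(0 | 0) + a.0 | --a--▸ t1, --b--▸ t2
  t1 = 0 | deadlocked
  t2 = 0 | 0 | deadlocked
Executing aa from P (initial set {s0}):
  [1] a ⇒ {s1}
  [2] a ⇒ {s3}
  P completes σ.
Executing aa from Q (initial set {t0}):
  [1] a ⇒ {t1}
  [2] a ⇒ ∅  — Q cannot continue

aa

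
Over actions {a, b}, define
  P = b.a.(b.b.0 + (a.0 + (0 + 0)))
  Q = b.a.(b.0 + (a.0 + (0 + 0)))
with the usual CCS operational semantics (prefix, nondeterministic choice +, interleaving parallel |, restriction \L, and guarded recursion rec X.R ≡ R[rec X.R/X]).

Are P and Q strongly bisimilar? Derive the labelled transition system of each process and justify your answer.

NO

Reachable graph of P (5 states):
  s0 = b.a.(b.b.0 + (a.0 + (0 + 0))) :: ··b··> s1
  s1 = a.(b.b.0 + (a.0 + (0 + 0))) :: ··a··> s2
  s2 = b.b.0 + (a.0 + (0 + 0)) :: ··a··> s3, ··b··> s4
  s3 = 0 :: ·
  s4 = b.0 :: ··b··> s3
Reachable graph of Q (4 states):
  t0 = b.a.(b.0 + (a.0 + (0 + 0))) :: ··b··> t1
  t1 = a.(b.0 + (a.0 + (0 + 0))) :: ··a··> t2
  t2 = b.0 + (a.0 + (0 + 0)) :: ··a··> t3, ··b··> t3
  t3 = 0 :: ·
Coarsest stable partition (strong bisimilarity classes):
  B0 = {s0}
  B1 = {s1}
  B2 = {s2}
  B3 = {s3, t3}
  B4 = {s4}
  B5 = {t0}
  B6 = {t1}
  B7 = {t2}
s0 ∈ B0, t0 ∈ B5 → different blocks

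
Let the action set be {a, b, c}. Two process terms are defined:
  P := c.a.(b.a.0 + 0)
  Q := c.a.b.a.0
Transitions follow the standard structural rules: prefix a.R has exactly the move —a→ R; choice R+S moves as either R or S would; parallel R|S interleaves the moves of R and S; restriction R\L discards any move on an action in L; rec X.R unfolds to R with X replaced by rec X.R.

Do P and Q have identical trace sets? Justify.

YES

LTS(P): 5 reachable states
  m0 = c.a.(b.a.0 + 0) has moves --c--▸ m1
  m1 = a.(b.a.0 + 0) has moves --a--▸ m2
  m2 = b.a.0 + 0 has moves --b--▸ m3
  m3 = a.0 has moves --a--▸ m4
  m4 = 0 has moves ·
LTS(Q): 5 reachable states
  n0 = c.a.b.a.0 has moves --c--▸ n1
  n1 = a.b.a.0 has moves --a--▸ n2
  n2 = b.a.0 has moves --b--▸ n3
  n3 = a.0 has moves --a--▸ n4
  n4 = 0 has moves ·
Partition-refinement fixed point:
  B0 = {m0, n0}
  B1 = {m1, n1}
  B2 = {m2, n2}
  B3 = {m3, n3}
  B4 = {m4, n4}
m0 ∈ B0, n0 ∈ B0 → same block
Bisimilar ⇒ trace-equivalent.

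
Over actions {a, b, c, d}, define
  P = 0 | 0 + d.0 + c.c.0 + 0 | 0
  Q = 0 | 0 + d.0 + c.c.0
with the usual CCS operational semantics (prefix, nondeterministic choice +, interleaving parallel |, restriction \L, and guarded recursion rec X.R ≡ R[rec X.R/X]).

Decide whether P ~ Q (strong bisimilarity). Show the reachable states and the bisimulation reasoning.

P's transition system — 3 states:
  p0 = 0 | 0 + d.0 + c.c.0 + 0 | 0 has moves ··c··> p1, ··d··> p2
  p1 = c.0 has moves ··c··> p2
  p2 = 0 has moves deadlocked
Q's transition system — 3 states:
  q0 = 0 | 0 + d.0 + c.c.0 has moves ··c··> q1, ··d··> q2
  q1 = c.0 has moves ··c··> q2
  q2 = 0 has moves deadlocked
Bisimilarity quotient blocks:
  B0 = {p0, q0}
  B1 = {p1, q1}
  B2 = {p2, q2}
p0 ∈ B0, q0 ∈ B0 → same block

bisimilar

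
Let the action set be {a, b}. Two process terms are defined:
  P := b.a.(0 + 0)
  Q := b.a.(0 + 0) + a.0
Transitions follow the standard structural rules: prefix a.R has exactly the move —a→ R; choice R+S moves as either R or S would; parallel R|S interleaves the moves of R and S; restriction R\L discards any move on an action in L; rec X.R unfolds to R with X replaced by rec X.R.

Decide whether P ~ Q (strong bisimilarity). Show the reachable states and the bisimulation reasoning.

Reachable graph of P (3 states):
  s0 = b.a.(0 + 0) :: ··b··> s1
  s1 = a.(0 + 0) :: ··a··> s2
  s2 = 0 + 0 :: ∅
Reachable graph of Q (4 states):
  t0 = b.a.(0 + 0) + a.0 :: ··a··> t1, ··b··> t2
  t1 = 0 :: ∅
  t2 = a.(0 + 0) :: ··a··> t3
  t3 = 0 + 0 :: ∅
Partition-refinement fixed point:
  B0 = {s0}
  B1 = {s1, t2}
  B2 = {s2, t1, t3}
  B3 = {t0}
s0 ∈ B0, t0 ∈ B3 → different blocks

NO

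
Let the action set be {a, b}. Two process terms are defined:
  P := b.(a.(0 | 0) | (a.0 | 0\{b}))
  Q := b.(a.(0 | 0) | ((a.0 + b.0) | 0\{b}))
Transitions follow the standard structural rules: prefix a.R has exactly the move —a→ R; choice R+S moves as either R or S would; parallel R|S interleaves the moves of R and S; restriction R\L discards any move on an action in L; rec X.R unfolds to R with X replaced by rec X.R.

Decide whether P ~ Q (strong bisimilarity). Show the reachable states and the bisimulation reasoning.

P's transition system — 5 states:
  u0 = b.(a.(0 | 0) | (a.0 | 0\{b})) :: ··b··> u1
  u1 = a.(0 | 0) | (a.0 | 0\{b}) :: ··a··> u2, ··a··> u3
  u2 = 0 | 0 | (a.0 | 0\{b}) :: ··a··> u4
  u3 = a.(0 | 0) | (0 | 0\{b}) :: ··a··> u4
  u4 = 0 | 0 | (0 | 0\{b}) :: ·
Q's transition system — 5 states:
  v0 = b.(a.(0 | 0) | ((a.0 + b.0) | 0\{b})) :: ··b··> v1
  v1 = a.(0 | 0) | ((a.0 + b.0) | 0\{b}) :: ··a··> v2, ··a··> v3, ··b··> v3
  v2 = 0 | 0 | ((a.0 + b.0) | 0\{b}) :: ··a··> v4, ··b··> v4
  v3 = a.(0 | 0) | (0 | 0\{b}) :: ··a··> v4
  v4 = 0 | 0 | (0 | 0\{b}) :: ·
Bisimilarity quotient blocks:
  B0 = {u0}
  B1 = {u1}
  B2 = {u2, u3, v3}
  B3 = {u4, v4}
  B4 = {v0}
  B5 = {v1}
  B6 = {v2}
u0 ∈ B0, v0 ∈ B4 → different blocks

not bisimilar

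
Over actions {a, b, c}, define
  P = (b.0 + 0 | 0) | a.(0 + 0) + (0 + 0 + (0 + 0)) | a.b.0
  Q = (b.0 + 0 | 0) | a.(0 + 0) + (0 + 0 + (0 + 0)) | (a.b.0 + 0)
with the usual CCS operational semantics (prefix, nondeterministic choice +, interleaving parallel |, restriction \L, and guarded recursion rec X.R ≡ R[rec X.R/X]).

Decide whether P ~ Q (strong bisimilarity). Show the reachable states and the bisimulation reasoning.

P ~ Q

P's transition system — 6 states:
  m0 = (b.0 + 0 | 0) | a.(0 + 0) + (0 + 0 + (0 + 0)) | a.b.0 ⊢ —a→ m1, —a→ m2, —b→ m3
  m1 = (0 + 0 + (0 + 0)) | b.0 ⊢ —b→ m4
  m2 = (b.0 + 0 | 0) | (0 + 0) ⊢ —b→ m5
  m3 = 0 | a.(0 + 0) ⊢ —a→ m5
  m4 = (0 + 0 + (0 + 0)) | 0 ⊢ ∅
  m5 = 0 | (0 + 0) ⊢ ∅
Q's transition system — 6 states:
  n0 = (b.0 + 0 | 0) | a.(0 + 0) + (0 + 0 + (0 + 0)) | (a.b.0 + 0) ⊢ —a→ n1, —a→ n2, —b→ n3
  n1 = (0 + 0 + (0 + 0)) | b.0 ⊢ —b→ n4
  n2 = (b.0 + 0 | 0) | (0 + 0) ⊢ —b→ n5
  n3 = 0 | a.(0 + 0) ⊢ —a→ n5
  n4 = (0 + 0 + (0 + 0)) | 0 ⊢ ∅
  n5 = 0 | (0 + 0) ⊢ ∅
Bisimilarity quotient blocks:
  B0 = {m0, n0}
  B1 = {m1, m2, n1, n2}
  B2 = {m4, m5, n4, n5}
  B3 = {m3, n3}
m0 ∈ B0, n0 ∈ B0 → same block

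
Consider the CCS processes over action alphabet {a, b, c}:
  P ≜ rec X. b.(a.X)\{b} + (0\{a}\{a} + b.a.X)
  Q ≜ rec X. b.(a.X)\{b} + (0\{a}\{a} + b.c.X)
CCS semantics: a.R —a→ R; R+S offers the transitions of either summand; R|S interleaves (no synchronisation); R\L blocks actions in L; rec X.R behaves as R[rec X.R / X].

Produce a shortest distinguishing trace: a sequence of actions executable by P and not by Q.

bab

P's transition system — 4 states:
  u0 = rec X. b.(a.X)\{b} + (0\{a}\{a} + b.a.X) → =b=> u1, =b=> u2
  u1 = (a.(rec X. b.(a.X)\{b} + (0\{a}\{a} + b.a.X)))\{b} → =a=> u3
  u2 = a.(rec X. b.(a.X)\{b} + (0\{a}\{a} + b.a.X)) → =a=> u0
  u3 = (rec X. b.(a.X)\{b} + (0\{a}\{a} + b.a.X))\{b} → ∅
Q's transition system — 4 states:
  v0 = rec X. b.(a.X)\{b} + (0\{a}\{a} + b.c.X) → =b=> v1, =b=> v2
  v1 = (a.(rec X. b.(a.X)\{b} + (0\{a}\{a} + b.c.X)))\{b} → =a=> v3
  v2 = c.(rec X. b.(a.X)\{b} + (0\{a}\{a} + b.c.X)) → =c=> v0
  v3 = (rec X. b.(a.X)\{b} + (0\{a}\{a} + b.c.X))\{b} → ∅
Executing bab from P (initial set {u0}):
  [1] b ⇒ {u1, u2}
  [2] a ⇒ {u0, u3}
  [3] b ⇒ {u1, u2}
  ✓ P
Executing bab from Q (initial set {v0}):
  [1] b ⇒ {v1, v2}
  [2] a ⇒ {v3}
  [3] b ⇒ no successor for Q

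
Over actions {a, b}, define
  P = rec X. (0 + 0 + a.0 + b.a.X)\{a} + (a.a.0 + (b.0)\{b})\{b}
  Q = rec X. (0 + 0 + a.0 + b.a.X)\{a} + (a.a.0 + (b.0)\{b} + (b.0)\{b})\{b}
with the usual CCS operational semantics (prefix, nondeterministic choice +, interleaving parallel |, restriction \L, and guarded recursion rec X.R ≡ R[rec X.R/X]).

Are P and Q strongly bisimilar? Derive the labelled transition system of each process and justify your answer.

LTS(P): 4 reachable states
  u0 = rec X. (0 + 0 + a.0 + b.a.X)\{a} + (a.a.0 + (b.0)\{b})\{b} | ··a··> u1, ··b··> u2
  u1 = (a.0)\{b} | ··a··> u3
  u2 = (a.(rec X. (0 + 0 + a.0 + b.a.X)\{a} + (a.a.0 + (b.0)\{b})\{b}))\{a} | (no moves)
  u3 = 0\{b} | (no moves)
LTS(Q): 4 reachable states
  v0 = rec X. (0 + 0 + a.0 + b.a.X)\{a} + (a.a.0 + (b.0)\{b} + (b.0)\{b})\{b} | ··a··> v1, ··b··> v2
  v1 = (a.0)\{b} | ··a··> v3
  v2 = (a.(rec X. (0 + 0 + a.0 + b.a.X)\{a} + (a.a.0 + (b.0)\{b} + (b.0)\{b})\{b}))\{a} | (no moves)
  v3 = 0\{b} | (no moves)
Partition-refinement fixed point:
  B0 = {u0, v0}
  B1 = {u1, v1}
  B2 = {u2, u3, v2, v3}
u0 ∈ B0, v0 ∈ B0 → same block

YES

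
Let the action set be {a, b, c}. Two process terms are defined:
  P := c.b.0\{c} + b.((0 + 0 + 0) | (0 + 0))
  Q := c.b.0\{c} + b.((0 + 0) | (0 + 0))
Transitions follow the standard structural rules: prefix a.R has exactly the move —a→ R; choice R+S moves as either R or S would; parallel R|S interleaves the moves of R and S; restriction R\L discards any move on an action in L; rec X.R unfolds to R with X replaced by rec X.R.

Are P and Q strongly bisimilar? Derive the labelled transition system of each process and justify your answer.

bisimilar

P's transition system — 4 states:
  s0 = c.b.0\{c} + b.((0 + 0 + 0) | (0 + 0)) :: —b→ s1, —c→ s2
  s1 = (0 + 0 + 0) | (0 + 0) :: (no moves)
  s2 = b.0\{c} :: —b→ s3
  s3 = 0\{c} :: (no moves)
Q's transition system — 4 states:
  t0 = c.b.0\{c} + b.((0 + 0) | (0 + 0)) :: —b→ t1, —c→ t2
  t1 = (0 + 0) | (0 + 0) :: (no moves)
  t2 = b.0\{c} :: —b→ t3
  t3 = 0\{c} :: (no moves)
Bisimilarity quotient blocks:
  B0 = {s0, t0}
  B1 = {s2, t2}
  B2 = {s1, s3, t1, t3}
s0 ∈ B0, t0 ∈ B0 → same block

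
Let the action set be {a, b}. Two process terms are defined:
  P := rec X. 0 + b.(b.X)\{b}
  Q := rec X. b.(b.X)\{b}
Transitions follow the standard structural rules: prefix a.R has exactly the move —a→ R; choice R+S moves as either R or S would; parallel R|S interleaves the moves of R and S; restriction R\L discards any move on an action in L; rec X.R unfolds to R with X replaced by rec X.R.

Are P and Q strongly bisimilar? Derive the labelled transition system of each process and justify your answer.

bisimilar

Reachable graph of P (2 states):
  s0 = rec X. 0 + b.(b.X)\{b} :: --b--▸ s1
  s1 = (b.(rec X. 0 + b.(b.X)\{b}))\{b} :: deadlocked
Reachable graph of Q (2 states):
  t0 = rec X. b.(b.X)\{b} :: --b--▸ t1
  t1 = (b.(rec X. b.(b.X)\{b}))\{b} :: deadlocked
Partition-refinement fixed point:
  B0 = {s0, t0}
  B1 = {s1, t1}
s0 ∈ B0, t0 ∈ B0 → same block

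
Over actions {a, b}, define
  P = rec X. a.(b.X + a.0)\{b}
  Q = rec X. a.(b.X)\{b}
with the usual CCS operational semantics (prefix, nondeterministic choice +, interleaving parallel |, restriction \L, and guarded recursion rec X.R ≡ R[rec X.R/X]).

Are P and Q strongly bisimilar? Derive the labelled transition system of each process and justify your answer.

not bisimilar

P's transition system — 3 states:
  u0 = rec X. a.(b.X + a.0)\{b} → ··a··> u1
  u1 = (b.(rec X. a.(b.X + a.0)\{b}) + a.0)\{b} → ··a··> u2
  u2 = 0\{b} → ∅
Q's transition system — 2 states:
  v0 = rec X. a.(b.X)\{b} → ··a··> v1
  v1 = (b.(rec X. a.(b.X)\{b}))\{b} → ∅
Coarsest stable partition (strong bisimilarity classes):
  B0 = {u0}
  B1 = {u1, v0}
  B2 = {u2, v1}
u0 ∈ B0, v0 ∈ B1 → different blocks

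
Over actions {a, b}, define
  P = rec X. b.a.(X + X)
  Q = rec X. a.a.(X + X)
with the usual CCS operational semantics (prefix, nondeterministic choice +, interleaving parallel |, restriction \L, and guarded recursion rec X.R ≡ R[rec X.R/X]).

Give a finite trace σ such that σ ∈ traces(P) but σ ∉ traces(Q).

b

Reachable graph of P (3 states):
  s0 = rec X. b.a.(X + X) :: -b-> s1
  s1 = a.((rec X. b.a.(X + X)) + (rec X. b.a.(X + X))) :: -a-> s2
  s2 = (rec X. b.a.(X + X)) + (rec X. b.a.(X + X)) :: -b-> s1
Reachable graph of Q (3 states):
  t0 = rec X. a.a.(X + X) :: -a-> t1
  t1 = a.((rec X. a.a.(X + X)) + (rec X. a.a.(X + X))) :: -a-> t2
  t2 = (rec X. a.a.(X + X)) + (rec X. a.a.(X + X)) :: -a-> t1
Run σ = ⟨b⟩ on P: start {s0}
  [1] b ⇒ {s1}
  P completes σ.
Run σ = ⟨b⟩ on Q: start {t0}
  [1] b ⇒ no successor for Q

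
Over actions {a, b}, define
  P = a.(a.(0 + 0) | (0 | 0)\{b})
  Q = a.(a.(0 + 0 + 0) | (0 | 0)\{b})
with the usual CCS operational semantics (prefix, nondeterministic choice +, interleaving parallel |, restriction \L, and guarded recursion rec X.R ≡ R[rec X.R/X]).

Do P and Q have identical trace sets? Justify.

YES

Reachable graph of P (3 states):
  s0 = a.(a.(0 + 0) | (0 | 0)\{b}) ⊢ --a--▸ s1
  s1 = a.(0 + 0) | (0 | 0)\{b} ⊢ --a--▸ s2
  s2 = (0 + 0) | (0 | 0)\{b} ⊢ (no moves)
Reachable graph of Q (3 states):
  t0 = a.(a.(0 + 0 + 0) | (0 | 0)\{b}) ⊢ --a--▸ t1
  t1 = a.(0 + 0 + 0) | (0 | 0)\{b} ⊢ --a--▸ t2
  t2 = (0 + 0 + 0) | (0 | 0)\{b} ⊢ (no moves)
Bisimilarity quotient blocks:
  B0 = {s0, t0}
  B1 = {s1, t1}
  B2 = {s2, t2}
s0 ∈ B0, t0 ∈ B0 → same block
Bisimilar ⇒ trace-equivalent.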